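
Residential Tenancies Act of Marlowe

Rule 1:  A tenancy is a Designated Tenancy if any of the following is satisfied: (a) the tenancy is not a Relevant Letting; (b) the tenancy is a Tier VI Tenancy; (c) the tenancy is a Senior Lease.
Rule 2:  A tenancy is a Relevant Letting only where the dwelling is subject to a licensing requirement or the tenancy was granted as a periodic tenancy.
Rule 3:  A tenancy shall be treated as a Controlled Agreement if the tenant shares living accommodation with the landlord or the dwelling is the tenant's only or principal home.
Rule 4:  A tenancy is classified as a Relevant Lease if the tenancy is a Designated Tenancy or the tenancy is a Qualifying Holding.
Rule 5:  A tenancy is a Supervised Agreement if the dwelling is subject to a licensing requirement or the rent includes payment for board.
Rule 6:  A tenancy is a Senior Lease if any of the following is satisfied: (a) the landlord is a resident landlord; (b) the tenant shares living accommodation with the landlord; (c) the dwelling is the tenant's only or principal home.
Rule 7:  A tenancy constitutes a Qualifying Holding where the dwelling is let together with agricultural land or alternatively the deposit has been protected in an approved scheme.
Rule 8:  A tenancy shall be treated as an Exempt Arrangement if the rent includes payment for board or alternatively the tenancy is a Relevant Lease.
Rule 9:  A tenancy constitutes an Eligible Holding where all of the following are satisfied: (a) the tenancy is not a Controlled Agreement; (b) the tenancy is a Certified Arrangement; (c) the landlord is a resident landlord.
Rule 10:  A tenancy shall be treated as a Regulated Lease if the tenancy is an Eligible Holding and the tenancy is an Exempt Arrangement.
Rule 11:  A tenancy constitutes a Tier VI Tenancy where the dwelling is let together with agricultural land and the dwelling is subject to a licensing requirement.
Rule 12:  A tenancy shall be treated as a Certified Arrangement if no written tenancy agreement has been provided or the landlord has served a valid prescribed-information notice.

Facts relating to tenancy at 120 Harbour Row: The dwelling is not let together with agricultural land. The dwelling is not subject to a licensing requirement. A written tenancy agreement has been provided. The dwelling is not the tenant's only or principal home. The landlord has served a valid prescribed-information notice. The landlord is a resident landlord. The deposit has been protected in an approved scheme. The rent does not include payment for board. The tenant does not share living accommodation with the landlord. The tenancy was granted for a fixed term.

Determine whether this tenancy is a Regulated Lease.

Under rule 3: the tenant shares living accommodation with the landlord? no; or the dwelling is the tenant's only or principal home? no. So the tenancy is not a Controlled Agreement.
Under rule 12: no written tenancy agreement has been provided? no; or the landlord has served a valid prescribed-information notice? yes. So the tenancy is a Certified Arrangement.
Under rule 9: not a Controlled Agreement (rule 3)? yes; and Certified Arrangement (rule 12)? yes; and the landlord is a resident landlord? yes. So the tenancy is an Eligible Holding.
Under rule 2: the dwelling is subject to a licensing requirement? no; or the tenancy was granted as a periodic tenancy? no. So the tenancy is not a Relevant Letting.
Under rule 11: the dwelling is let together with agricultural land? no; and the dwelling is subject to a licensing requirement? no. So the tenancy is not a Tier VI Tenancy.
Under rule 6: the landlord is a resident landlord? yes; or the tenant shares living accommodation with the landlord? no; or the dwelling is the tenant's only or principal home? no. So the tenancy is a Senior Lease.
Under rule 1: not a Relevant Letting (rule 2)? yes; or Tier VI Tenancy (rule 11)? no; or Senior Lease (rule 6)? yes. So the tenancy is a Designated Tenancy.
Under rule 7: the dwelling is let together with agricultural land? no; or the deposit has been protected in an approved scheme? yes. So the tenancy is a Qualifying Holding.
Under rule 4: Designated Tenancy (rule 1)? yes; or Qualifying Holding (rule 7)? yes. So the tenancy is a Relevant Lease.
Under rule 8: the rent includes payment for board? no; or Relevant Lease (rule 4)? yes. So the tenancy is an Exempt Arrangement.
Under rule 10: Eligible Holding (rule 9)? yes; and Exempt Arrangement (rule 8)? yes. So the tenancy is a Regulated Lease.

Yes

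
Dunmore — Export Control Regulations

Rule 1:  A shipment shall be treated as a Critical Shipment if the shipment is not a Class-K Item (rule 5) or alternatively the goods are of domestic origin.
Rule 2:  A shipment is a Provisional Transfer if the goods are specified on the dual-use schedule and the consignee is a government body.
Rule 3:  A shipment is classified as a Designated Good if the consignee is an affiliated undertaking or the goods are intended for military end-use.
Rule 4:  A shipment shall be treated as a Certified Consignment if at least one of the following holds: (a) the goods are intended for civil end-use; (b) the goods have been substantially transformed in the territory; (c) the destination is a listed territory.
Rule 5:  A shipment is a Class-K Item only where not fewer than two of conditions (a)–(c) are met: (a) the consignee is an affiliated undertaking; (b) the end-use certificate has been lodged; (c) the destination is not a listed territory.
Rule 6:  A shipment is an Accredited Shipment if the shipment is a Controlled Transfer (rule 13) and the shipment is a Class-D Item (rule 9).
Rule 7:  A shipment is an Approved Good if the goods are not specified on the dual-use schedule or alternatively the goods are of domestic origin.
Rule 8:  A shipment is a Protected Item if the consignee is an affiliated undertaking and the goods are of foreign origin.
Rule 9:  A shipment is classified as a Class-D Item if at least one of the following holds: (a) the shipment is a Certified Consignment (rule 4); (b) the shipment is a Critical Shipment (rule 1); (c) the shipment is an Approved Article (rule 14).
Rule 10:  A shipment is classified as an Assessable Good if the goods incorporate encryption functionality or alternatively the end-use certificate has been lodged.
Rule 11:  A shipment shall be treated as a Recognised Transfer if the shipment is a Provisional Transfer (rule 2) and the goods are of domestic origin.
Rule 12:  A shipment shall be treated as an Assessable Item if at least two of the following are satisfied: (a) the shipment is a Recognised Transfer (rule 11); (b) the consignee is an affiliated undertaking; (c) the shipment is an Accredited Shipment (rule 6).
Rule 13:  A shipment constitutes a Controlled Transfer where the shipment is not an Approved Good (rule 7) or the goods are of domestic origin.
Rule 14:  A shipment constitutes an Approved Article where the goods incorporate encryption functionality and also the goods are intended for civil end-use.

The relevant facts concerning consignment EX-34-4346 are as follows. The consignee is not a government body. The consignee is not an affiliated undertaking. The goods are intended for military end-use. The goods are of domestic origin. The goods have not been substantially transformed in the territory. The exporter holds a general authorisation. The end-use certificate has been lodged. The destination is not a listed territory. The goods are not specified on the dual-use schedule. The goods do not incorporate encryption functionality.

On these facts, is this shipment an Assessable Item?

No

rule 2 — Provisional Transfer: [the goods are specified on the dual-use schedule? no] AND [the consignee is a government body? no] → not satisfied.
rule 11 — Recognised Transfer: [Provisional Transfer (rule 2)? no] AND [the goods are of domestic origin? yes] → not satisfied.
rule 7 — Approved Good: [the goods are not specified on the dual-use schedule? yes] OR [the goods are of domestic origin? yes] → satisfied.
rule 13 — Controlled Transfer: [not an Approved Good (rule 7)? no] OR [the goods are of domestic origin? yes] → satisfied.
rule 4 — Certified Consignment: [the goods are intended for civil end-use? no] OR [the goods have been substantially transformed in the territory? no] OR [the destination is a listed territory? no] → not satisfied.
rule 5 — Class-K Item: the consignee is an affiliated undertaking? no; the end-use certificate has been lodged? yes; the destination is not a listed territory? yes — 2 of 3 hold (need ≥2) → satisfied.
rule 1 — Critical Shipment: [not a Class-K Item (rule 5)? no] OR [the goods are of domestic origin? yes] → satisfied.
rule 14 — Approved Article: [the goods incorporate encryption functionality? no] AND [the goods are intended for civil end-use? no] → not satisfied.
rule 9 — Class-D Item: [Certified Consignment (rule 4)? no] OR [Critical Shipment (rule 1)? yes] OR [Approved Article (rule 14)? no] → satisfied.
rule 6 — Accredited Shipment: [Controlled Transfer (rule 13)? yes] AND [Class-D Item (rule 9)? yes] → satisfied.
rule 12 — Assessable Item: Recognised Transfer (rule 11)? no; the consignee is an affiliated undertaking? no; Accredited Shipment (rule 6)? yes — 1 of 3 hold (need ≥2) → not satisfied.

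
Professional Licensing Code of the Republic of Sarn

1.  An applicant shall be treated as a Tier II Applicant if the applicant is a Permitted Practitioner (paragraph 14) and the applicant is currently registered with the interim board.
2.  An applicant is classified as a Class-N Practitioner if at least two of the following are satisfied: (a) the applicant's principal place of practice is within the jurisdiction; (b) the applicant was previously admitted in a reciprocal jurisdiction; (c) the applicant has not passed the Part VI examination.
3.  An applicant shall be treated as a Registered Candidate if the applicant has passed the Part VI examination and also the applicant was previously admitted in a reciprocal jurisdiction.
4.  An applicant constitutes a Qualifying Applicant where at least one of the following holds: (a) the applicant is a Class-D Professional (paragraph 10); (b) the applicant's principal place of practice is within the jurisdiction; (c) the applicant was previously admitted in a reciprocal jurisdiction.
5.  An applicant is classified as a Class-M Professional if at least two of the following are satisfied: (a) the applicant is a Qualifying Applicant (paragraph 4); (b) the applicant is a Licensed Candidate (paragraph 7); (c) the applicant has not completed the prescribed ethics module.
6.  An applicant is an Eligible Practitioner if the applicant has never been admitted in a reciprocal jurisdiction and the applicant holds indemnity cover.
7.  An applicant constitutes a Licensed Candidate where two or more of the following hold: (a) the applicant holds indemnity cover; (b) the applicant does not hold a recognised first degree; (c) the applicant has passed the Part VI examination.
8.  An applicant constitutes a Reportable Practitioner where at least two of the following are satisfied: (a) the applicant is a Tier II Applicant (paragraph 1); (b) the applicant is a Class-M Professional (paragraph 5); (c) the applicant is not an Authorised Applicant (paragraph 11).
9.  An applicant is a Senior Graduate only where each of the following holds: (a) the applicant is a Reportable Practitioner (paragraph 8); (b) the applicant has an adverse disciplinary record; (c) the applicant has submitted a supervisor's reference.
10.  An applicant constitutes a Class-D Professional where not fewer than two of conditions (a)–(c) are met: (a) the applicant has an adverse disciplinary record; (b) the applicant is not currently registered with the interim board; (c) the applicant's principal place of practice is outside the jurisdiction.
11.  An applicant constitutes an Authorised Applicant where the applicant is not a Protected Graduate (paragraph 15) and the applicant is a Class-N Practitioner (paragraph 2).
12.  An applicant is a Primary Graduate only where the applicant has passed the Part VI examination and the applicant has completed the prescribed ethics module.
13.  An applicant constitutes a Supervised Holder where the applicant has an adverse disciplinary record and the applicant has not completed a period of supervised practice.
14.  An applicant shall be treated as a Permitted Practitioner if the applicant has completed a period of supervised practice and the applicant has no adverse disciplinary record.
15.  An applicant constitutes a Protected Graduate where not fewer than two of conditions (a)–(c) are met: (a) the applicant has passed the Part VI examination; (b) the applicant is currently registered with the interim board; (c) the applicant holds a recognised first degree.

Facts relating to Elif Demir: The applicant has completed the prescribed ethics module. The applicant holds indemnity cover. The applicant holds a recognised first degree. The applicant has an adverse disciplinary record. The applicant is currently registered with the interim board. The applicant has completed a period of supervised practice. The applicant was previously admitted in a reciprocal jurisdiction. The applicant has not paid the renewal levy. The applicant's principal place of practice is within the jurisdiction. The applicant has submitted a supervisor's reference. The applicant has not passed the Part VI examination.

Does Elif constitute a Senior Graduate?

No

paragraph 14 — Permitted Practitioner: [the applicant has completed a period of supervised practice? yes] AND [the applicant has no adverse disciplinary record? no] → not satisfied.
paragraph 1 — Tier II Applicant: [Permitted Practitioner (paragraph 14)? no] AND [the applicant is currently registered with the interim board? yes] → not satisfied.
paragraph 10 — Class-D Professional: the applicant has an adverse disciplinary record? yes; the applicant is not currently registered with the interim board? no; the applicant's principal place of practice is outside the jurisdiction? no — 1 of 3 hold (need ≥2) → not satisfied.
paragraph 4 — Qualifying Applicant: [Class-D Professional (paragraph 10)? no] OR [the applicant's principal place of practice is within the jurisdiction? yes] OR [the applicant was previously admitted in a reciprocal jurisdiction? yes] → satisfied.
paragraph 7 — Licensed Candidate: the applicant holds indemnity cover? yes; the applicant does not hold a recognised first degree? no; the applicant has passed the Part VI examination? no — 1 of 3 hold (need ≥2) → not satisfied.
paragraph 5 — Class-M Professional: Qualifying Applicant (paragraph 4)? yes; Licensed Candidate (paragraph 7)? no; the applicant has not completed the prescribed ethics module? no — 1 of 3 hold (need ≥2) → not satisfied.
paragraph 15 — Protected Graduate: the applicant has passed the Part VI examination? no; the applicant is currently registered with the interim board? yes; the applicant holds a recognised first degree? yes — 2 of 3 hold (need ≥2) → satisfied.
paragraph 2 — Class-N Practitioner: the applicant's principal place of practice is within the jurisdiction? yes; the applicant was previously admitted in a reciprocal jurisdiction? yes; the applicant has not passed the Part VI examination? yes — 3 of 3 hold (need ≥2) → satisfied.
paragraph 11 — Authorised Applicant: [not a Protected Graduate (paragraph 15)? no] AND [Class-N Practitioner (paragraph 2)? yes] → not satisfied.
paragraph 8 — Reportable Practitioner: Tier II Applicant (paragraph 1)? no; Class-M Professional (paragraph 5)? no; not an Authorised Applicant (paragraph 11)? yes — 1 of 3 hold (need ≥2) → not satisfied.
paragraph 9 — Senior Graduate: [Reportable Practitioner (paragraph 8)? no] AND [the applicant has an adverse disciplinary record? yes] AND [the applicant has submitted a supervisor's reference? yes] → not satisfied.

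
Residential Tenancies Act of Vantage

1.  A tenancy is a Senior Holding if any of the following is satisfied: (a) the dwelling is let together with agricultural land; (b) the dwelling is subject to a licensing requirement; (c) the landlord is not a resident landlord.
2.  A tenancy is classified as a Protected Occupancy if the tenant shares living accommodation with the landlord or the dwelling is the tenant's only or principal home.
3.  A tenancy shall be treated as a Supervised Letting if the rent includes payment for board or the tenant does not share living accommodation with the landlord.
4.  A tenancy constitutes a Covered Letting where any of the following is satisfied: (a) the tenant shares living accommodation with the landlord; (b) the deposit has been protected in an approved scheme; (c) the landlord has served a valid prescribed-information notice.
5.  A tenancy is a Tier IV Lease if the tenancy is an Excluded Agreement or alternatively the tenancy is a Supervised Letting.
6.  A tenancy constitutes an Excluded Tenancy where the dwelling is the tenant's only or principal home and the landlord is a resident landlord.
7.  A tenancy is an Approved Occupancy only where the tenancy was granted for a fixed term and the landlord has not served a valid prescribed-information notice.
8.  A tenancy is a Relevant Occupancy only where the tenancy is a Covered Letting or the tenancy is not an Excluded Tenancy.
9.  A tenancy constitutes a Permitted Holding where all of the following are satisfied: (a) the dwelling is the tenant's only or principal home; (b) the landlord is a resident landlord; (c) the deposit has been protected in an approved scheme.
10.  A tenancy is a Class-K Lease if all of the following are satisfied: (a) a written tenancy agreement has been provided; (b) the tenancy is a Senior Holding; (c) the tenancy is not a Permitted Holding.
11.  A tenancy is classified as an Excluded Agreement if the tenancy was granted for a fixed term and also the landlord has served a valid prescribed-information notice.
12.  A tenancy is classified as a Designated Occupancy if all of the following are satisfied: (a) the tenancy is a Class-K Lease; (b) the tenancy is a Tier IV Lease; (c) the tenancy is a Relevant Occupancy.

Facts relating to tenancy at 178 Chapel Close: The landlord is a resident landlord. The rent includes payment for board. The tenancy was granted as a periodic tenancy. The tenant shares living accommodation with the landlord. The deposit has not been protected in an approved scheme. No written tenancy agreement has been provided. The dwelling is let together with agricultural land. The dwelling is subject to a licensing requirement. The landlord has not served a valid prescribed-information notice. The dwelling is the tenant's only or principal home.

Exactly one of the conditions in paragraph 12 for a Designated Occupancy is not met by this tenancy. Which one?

Class-K Lease

paragraph 1 — Senior Holding: [the dwelling is let together with agricultural land? yes] OR [the dwelling is subject to a licensing requirement? yes] OR [the landlord is not a resident landlord? no] → satisfied.
paragraph 9 — Permitted Holding: [the dwelling is the tenant's only or principal home? yes] AND [the landlord is a resident landlord? yes] AND [the deposit has been protected in an approved scheme? no] → not satisfied.
paragraph 10 — Class-K Lease: [a written tenancy agreement has been provided? no] AND [Senior Holding (paragraph 1)? yes] AND [not a Permitted Holding (paragraph 9)? yes] → not satisfied.
paragraph 11 — Excluded Agreement: [the tenancy was granted for a fixed term? no] AND [the landlord has served a valid prescribed-information notice? no] → not satisfied.
paragraph 3 — Supervised Letting: [the rent includes payment for board? yes] OR [the tenant does not share living accommodation with the landlord? no] → satisfied.
paragraph 5 — Tier IV Lease: [Excluded Agreement (paragraph 11)? no] OR [Supervised Letting (paragraph 3)? yes] → satisfied.
paragraph 4 — Covered Letting: [the tenant shares living accommodation with the landlord? yes] OR [the deposit has been protected in an approved scheme? no] OR [the landlord has served a valid prescribed-information notice? no] → satisfied.
paragraph 6 — Excluded Tenancy: [the dwelling is the tenant's only or principal home? yes] AND [the landlord is a resident landlord? yes] → satisfied.
paragraph 8 — Relevant Occupancy: [Covered Letting (paragraph 4)? yes] OR [not an Excluded Tenancy (paragraph 6)? no] → satisfied.
paragraph 12 — Designated Occupancy: [Class-K Lease (paragraph 10)? no] AND [Tier IV Lease (paragraph 5)? yes] AND [Relevant Occupancy (paragraph 8)? yes] → not satisfied.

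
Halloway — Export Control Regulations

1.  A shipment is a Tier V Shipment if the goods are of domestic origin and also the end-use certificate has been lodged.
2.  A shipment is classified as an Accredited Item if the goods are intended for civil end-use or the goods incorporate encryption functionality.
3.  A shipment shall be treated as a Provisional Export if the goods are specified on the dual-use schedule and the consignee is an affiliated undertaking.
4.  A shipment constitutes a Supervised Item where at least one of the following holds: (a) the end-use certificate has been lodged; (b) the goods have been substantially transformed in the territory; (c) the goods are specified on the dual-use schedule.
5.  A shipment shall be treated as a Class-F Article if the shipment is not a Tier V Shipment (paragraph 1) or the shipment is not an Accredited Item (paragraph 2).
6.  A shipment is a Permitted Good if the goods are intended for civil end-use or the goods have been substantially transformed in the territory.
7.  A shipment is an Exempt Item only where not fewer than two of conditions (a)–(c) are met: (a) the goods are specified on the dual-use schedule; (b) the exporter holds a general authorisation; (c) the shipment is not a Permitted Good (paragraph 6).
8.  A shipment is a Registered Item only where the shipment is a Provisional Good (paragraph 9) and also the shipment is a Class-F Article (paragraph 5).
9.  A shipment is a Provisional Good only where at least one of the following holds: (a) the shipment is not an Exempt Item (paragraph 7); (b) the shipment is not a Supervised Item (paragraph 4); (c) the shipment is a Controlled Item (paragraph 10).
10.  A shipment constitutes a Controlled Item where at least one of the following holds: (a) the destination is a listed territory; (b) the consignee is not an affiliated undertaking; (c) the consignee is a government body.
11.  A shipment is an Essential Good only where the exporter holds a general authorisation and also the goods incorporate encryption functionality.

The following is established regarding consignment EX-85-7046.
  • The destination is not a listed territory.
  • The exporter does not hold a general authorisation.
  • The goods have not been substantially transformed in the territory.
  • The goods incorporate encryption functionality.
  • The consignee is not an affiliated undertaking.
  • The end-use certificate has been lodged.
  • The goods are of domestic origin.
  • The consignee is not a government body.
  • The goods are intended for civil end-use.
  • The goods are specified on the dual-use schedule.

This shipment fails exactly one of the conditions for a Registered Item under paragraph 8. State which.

paragraph 6 — Permitted Good: [the goods are intended for civil end-use? yes] OR [the goods have been substantially transformed in the territory? no] → satisfied.
paragraph 7 — Exempt Item: the goods are specified on the dual-use schedule? yes; the exporter holds a general authorisation? no; not a Permitted Good (paragraph 6)? no — 1 of 3 hold (need ≥2) → not satisfied.
paragraph 4 — Supervised Item: [the end-use certificate has been lodged? yes] OR [the goods have been substantially transformed in the territory? no] OR [the goods are specified on the dual-use schedule? yes] → satisfied.
paragraph 10 — Controlled Item: [the destination is a listed territory? no] OR [the consignee is not an affiliated undertaking? yes] OR [the consignee is a government body? no] → satisfied.
paragraph 9 — Provisional Good: [not an Exempt Item (paragraph 7)? yes] OR [not a Supervised Item (paragraph 4)? no] OR [Controlled Item (paragraph 10)? yes] → satisfied.
paragraph 1 — Tier V Shipment: [the goods are of domestic origin? yes] AND [the end-use certificate has been lodged? yes] → satisfied.
paragraph 2 — Accredited Item: [the goods are intended for civil end-use? yes] OR [the goods incorporate encryption functionality? yes] → satisfied.
paragraph 5 — Class-F Article: [not a Tier V Shipment (paragraph 1)? no] OR [not an Accredited Item (paragraph 2)? no] → not satisfied.
paragraph 8 — Registered Item: [Provisional Good (paragraph 9)? yes] AND [Class-F Article (paragraph 5)? no] → not satisfied.

Class-F Article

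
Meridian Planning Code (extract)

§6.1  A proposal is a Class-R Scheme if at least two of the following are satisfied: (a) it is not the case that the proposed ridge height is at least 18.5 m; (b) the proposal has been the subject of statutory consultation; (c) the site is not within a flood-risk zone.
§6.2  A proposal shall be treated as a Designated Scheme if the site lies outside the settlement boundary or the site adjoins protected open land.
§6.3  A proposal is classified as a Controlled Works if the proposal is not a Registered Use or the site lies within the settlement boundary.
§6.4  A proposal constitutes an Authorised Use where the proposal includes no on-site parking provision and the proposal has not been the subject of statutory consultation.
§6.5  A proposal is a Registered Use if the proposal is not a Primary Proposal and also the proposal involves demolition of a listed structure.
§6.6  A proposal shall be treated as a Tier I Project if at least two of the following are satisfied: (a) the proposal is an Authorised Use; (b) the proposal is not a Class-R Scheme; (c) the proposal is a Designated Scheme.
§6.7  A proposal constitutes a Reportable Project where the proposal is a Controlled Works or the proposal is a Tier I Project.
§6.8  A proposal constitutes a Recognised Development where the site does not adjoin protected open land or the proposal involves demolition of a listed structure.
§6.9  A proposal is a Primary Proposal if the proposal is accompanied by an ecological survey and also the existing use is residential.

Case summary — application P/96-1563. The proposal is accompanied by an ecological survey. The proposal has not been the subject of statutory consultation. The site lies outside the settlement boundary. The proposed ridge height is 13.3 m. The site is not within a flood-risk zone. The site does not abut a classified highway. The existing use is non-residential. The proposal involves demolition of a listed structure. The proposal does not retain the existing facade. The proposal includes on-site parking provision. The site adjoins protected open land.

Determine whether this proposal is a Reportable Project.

Under §6.9: the proposal is accompanied by an ecological survey? yes; and the existing use is residential? no. So the proposal is not a Primary Proposal.
Under §6.5: not a Primary Proposal (§6.9)? yes; and the proposal involves demolition of a listed structure? yes. So the proposal is a Registered Use.
Under §6.3: not a Registered Use (§6.5)? no; or the site lies within the settlement boundary? no. So the proposal is not a Controlled Works.
Under §6.4: the proposal includes no on-site parking provision? no; and the proposal has not been the subject of statutory consultation? yes. So the proposal is not an Authorised Use.
Under §6.1: proposed ridge height: 13.3 m ≥ 18.5 m? no, so negated condition yes; the proposal has been the subject of statutory consultation? no; the site is not within a flood-risk zone? yes — 2 of 3 hold (need ≥2) → satisfied.
Under §6.2: the site lies outside the settlement boundary? yes; or the site adjoins protected open land? yes. So the proposal is a Designated Scheme.
Under §6.6: Authorised Use (§6.4)? no; not a Class-R Scheme (§6.1)? no; Designated Scheme (§6.2)? yes — 1 of 3 hold (need ≥2) → not satisfied.
Under §6.7: Controlled Works (§6.3)? no; or Tier I Project (§6.6)? no. So the proposal is not a Reportable Project.

No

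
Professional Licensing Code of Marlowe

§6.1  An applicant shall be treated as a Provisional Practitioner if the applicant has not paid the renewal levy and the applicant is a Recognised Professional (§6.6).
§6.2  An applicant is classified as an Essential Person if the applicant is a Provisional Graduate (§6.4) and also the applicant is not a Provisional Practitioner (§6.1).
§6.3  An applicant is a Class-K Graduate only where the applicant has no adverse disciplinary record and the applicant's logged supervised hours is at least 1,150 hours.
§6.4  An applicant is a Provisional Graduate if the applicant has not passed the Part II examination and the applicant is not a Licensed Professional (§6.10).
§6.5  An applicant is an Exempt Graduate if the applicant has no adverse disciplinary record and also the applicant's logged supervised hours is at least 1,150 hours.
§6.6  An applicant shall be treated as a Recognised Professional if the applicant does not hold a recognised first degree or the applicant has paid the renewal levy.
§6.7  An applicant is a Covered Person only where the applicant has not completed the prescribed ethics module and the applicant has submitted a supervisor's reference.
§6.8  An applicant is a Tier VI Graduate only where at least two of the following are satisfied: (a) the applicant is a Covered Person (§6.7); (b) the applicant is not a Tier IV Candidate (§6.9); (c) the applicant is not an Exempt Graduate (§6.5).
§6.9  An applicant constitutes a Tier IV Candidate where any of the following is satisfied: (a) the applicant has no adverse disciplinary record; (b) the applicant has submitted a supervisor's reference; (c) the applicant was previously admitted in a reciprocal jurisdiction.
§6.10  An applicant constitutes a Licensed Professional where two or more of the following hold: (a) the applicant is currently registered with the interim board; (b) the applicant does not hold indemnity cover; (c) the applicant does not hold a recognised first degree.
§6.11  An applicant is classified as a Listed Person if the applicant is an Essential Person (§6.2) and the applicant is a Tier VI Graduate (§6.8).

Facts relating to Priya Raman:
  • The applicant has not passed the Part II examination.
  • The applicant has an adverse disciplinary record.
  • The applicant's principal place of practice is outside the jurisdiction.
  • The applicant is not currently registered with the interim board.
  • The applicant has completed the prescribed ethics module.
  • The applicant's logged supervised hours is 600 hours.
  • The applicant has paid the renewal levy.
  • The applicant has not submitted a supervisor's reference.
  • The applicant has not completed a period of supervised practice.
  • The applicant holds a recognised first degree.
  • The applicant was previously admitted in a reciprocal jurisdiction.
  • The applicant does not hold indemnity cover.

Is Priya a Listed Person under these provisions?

No

§6.10 — Licensed Professional: the applicant is currently registered with the interim board? no; the applicant does not hold indemnity cover? yes; the applicant does not hold a recognised first degree? no — 1 of 3 hold (need ≥2) → not satisfied.
§6.4 — Provisional Graduate: [the applicant has not passed the Part II examination? yes] AND [not a Licensed Professional (§6.10)? yes] → satisfied.
§6.6 — Recognised Professional: [the applicant does not hold a recognised first degree? no] OR [the applicant has paid the renewal levy? yes] → satisfied.
§6.1 — Provisional Practitioner: [the applicant has not paid the renewal levy? no] AND [Recognised Professional (§6.6)? yes] → not satisfied.
§6.2 — Essential Person: [Provisional Graduate (§6.4)? yes] AND [not a Provisional Practitioner (§6.1)? yes] → satisfied.
§6.7 — Covered Person: [the applicant has not completed the prescribed ethics module? no] AND [the applicant has submitted a supervisor's reference? no] → not satisfied.
§6.9 — Tier IV Candidate: [the applicant has no adverse disciplinary record? no] OR [the applicant has submitted a supervisor's reference? no] OR [the applicant was previously admitted in a reciprocal jurisdiction? yes] → satisfied.
§6.5 — Exempt Graduate: [the applicant has no adverse disciplinary record? no] AND [applicant's logged supervised hours: 600 hours ≥ 1,150 hours? no] → not satisfied.
§6.8 — Tier VI Graduate: Covered Person (§6.7)? no; not a Tier IV Candidate (§6.9)? no; not an Exempt Graduate (§6.5)? yes — 1 of 3 hold (need ≥2) → not satisfied.
§6.11 — Listed Person: [Essential Person (§6.2)? yes] AND [Tier VI Graduate (§6.8)? no] → not satisfied.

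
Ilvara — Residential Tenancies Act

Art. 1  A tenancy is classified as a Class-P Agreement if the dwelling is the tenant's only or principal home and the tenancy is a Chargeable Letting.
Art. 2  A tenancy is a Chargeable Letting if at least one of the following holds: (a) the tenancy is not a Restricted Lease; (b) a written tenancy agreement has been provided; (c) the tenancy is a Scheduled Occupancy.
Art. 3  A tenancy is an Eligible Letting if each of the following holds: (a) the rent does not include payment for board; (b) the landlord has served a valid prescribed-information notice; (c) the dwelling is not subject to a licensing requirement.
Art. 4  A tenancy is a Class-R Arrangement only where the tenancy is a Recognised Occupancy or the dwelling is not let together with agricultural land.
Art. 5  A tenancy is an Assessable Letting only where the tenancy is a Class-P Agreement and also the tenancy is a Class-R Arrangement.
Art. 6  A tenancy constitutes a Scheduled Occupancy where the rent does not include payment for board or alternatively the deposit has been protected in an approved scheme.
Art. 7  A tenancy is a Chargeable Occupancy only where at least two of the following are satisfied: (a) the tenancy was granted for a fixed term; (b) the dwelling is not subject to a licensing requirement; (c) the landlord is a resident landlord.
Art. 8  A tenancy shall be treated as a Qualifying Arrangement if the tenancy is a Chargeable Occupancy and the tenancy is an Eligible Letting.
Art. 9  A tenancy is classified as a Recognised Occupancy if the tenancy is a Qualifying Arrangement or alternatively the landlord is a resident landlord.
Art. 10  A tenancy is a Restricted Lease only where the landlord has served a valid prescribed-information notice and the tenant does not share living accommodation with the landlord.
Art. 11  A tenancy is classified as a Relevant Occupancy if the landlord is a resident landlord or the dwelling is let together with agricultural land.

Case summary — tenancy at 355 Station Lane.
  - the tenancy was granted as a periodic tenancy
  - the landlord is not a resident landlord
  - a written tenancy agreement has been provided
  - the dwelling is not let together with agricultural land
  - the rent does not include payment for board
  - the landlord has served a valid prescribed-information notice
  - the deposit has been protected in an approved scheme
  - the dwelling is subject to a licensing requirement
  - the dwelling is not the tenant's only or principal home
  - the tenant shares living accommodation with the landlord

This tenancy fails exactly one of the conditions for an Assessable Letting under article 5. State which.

Class-P Agreement

article 10 — Restricted Lease: [the landlord has served a valid prescribed-information notice? yes] AND [the tenant does not share living accommodation with the landlord? no] → not satisfied.
article 6 — Scheduled Occupancy: [the rent does not include payment for board? yes] OR [the deposit has been protected in an approved scheme? yes] → satisfied.
article 2 — Chargeable Letting: [not a Restricted Lease (article 10)? yes] OR [a written tenancy agreement has been provided? yes] OR [Scheduled Occupancy (article 6)? yes] → satisfied.
article 1 — Class-P Agreement: [the dwelling is the tenant's only or principal home? no] AND [Chargeable Letting (article 2)? yes] → not satisfied.
article 7 — Chargeable Occupancy: the tenancy was granted for a fixed term? no; the dwelling is not subject to a licensing requirement? no; the landlord is a resident landlord? no — 0 of 3 hold (need ≥2) → not satisfied.
article 3 — Eligible Letting: [the rent does not include payment for board? yes] AND [the landlord has served a valid prescribed-information notice? yes] AND [the dwelling is not subject to a licensing requirement? no] → not satisfied.
article 8 — Qualifying Arrangement: [Chargeable Occupancy (article 7)? no] AND [Eligible Letting (article 3)? no] → not satisfied.
article 9 — Recognised Occupancy: [Qualifying Arrangement (article 8)? no] OR [the landlord is a resident landlord? no] → not satisfied.
article 4 — Class-R Arrangement: [Recognised Occupancy (article 9)? no] OR [the dwelling is not let together with agricultural land? yes] → satisfied.
article 5 — Assessable Letting: [Class-P Agreement (article 1)? no] AND [Class-R Arrangement (article 4)? yes] → not satisfied.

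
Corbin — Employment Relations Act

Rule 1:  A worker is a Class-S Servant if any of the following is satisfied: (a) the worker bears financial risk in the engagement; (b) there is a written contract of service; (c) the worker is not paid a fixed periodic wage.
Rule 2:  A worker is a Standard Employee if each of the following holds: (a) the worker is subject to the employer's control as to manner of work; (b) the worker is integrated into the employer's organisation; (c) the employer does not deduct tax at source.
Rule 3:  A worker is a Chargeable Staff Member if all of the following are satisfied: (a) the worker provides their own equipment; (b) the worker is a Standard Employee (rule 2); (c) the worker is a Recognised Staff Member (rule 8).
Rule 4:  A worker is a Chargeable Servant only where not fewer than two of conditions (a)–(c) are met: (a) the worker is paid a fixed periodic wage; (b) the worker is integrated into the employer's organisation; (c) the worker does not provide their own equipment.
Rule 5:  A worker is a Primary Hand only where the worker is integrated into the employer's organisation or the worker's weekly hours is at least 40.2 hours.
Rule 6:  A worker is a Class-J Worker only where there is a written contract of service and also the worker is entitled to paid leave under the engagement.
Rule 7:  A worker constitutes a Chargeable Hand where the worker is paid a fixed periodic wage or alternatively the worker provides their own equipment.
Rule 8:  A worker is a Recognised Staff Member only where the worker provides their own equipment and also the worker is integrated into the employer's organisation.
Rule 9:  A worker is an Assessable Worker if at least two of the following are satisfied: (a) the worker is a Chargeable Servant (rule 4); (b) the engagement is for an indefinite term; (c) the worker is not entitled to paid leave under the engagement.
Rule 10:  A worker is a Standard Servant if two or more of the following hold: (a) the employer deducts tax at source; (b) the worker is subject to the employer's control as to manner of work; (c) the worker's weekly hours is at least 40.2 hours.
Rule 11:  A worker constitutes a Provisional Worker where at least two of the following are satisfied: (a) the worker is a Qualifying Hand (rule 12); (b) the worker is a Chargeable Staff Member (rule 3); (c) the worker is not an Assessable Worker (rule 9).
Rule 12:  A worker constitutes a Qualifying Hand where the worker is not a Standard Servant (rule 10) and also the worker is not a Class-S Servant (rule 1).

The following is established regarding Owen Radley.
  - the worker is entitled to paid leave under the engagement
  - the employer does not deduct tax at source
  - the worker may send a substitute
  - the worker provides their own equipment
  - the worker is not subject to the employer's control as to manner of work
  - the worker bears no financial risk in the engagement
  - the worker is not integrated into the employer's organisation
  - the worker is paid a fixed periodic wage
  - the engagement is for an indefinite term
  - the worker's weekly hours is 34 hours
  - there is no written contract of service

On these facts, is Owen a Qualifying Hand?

rule 10 — Standard Servant: the employer deducts tax at source? no; the worker is subject to the employer's control as to manner of work? no; worker's weekly hours: 34 hours ≥ 40.2 hours? no — 0 of 3 hold (need ≥2) → not satisfied.
rule 1 — Class-S Servant: [the worker bears financial risk in the engagement? no] OR [there is a written contract of service? no] OR [the worker is not paid a fixed periodic wage? no] → not satisfied.
rule 12 — Qualifying Hand: [not a Standard Servant (rule 10)? yes] AND [not a Class-S Servant (rule 1)? yes] → satisfied.

Yes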